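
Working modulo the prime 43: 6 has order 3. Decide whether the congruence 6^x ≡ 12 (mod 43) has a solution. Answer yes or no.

⟨6⟩ has order 3; its elements mod 43 are {1, 6, 36}.
12 is not in this set.

no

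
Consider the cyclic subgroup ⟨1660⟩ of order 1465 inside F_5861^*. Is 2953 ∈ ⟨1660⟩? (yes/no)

2953 ∈ ⟨1660⟩ iff 2953^1465 ≡ 1 (mod 5861), since |⟨1660⟩| = 1465.
2953^1465 mod 5861 = 5107.
Since 5107 ≠ 1, 2953 does not lie in the subgroup.

no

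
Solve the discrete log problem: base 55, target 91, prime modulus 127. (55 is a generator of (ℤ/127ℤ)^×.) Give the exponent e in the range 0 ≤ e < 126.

55

Baby-step giant-step with m = ceil(sqrt(126)) = 12.
Baby table (55^j mod 127 for j=0..11):
  0:1  1:55  2:104  3:5  4:21  5:12  6:25  7:105
  8:60  9:125  10:17  11:46
Giant step factor: 55^(-12) ≡ 38 (mod 127).
Scan 91·38^i mod 127 for i = 0, 1, …:
  i=0: 91   i=1: 29   i=2: 86   i=3: 93
  i=4: 105
Match at i=4, j=7: e = 4·12 + 7 = 55.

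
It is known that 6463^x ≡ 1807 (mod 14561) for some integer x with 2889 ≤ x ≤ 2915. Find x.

2895

Compute 6463^2889 mod 14561 = 12509, then multiply by 6463 repeatedly:
  6463^2889=12509  6463^2890=2995  6463^2891=5116  6463^2892=11238  6463^2893=926
  6463^2894=167  6463^2895=1807
Found 1807 at exponent 2895.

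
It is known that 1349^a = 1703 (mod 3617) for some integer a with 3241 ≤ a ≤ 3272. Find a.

3262

Compute 1349^3241 mod 3617 = 2217, then multiply by 1349 repeatedly:
  1349^3241=2217  1349^3242=3091  1349^3243=2975  1349^3244=2022  1349^3245=460
  1349^3246=2033  1349^3247=831  1349^3248=3366  1349^3249=1399  1349^3250=2794
  1349^3251=192  1349^3252=2201  1349^3253=3209  1349^3254=3009  1349^3255=867
  1349^3256=1292  1349^3257=3131  1349^3258=2680  1349^3259=1937  1349^3260=1539
  1349^3261=3570  1349^3262=1703
Found 1703 at exponent 3262.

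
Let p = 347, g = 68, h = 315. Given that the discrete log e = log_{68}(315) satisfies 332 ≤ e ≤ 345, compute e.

Compute 68^332 mod 347 = 315, then multiply by 68 repeatedly:
  68^332=315
Found 315 at exponent 332.

332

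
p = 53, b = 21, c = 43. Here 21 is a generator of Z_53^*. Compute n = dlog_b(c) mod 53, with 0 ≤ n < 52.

Baby-step giant-step with m = ceil(sqrt(52)) = 8.
Baby table (21^j mod 53 for j=0..7):
  0:1  1:21  2:17  3:39  4:24  5:27  6:37  7:35
Giant step factor: 21^(-8) ≡ 15 (mod 53).
Scan 43·15^i mod 53 for i = 0, 1, …:
  i=0: 43   i=1: 9   i=2: 29   i=3: 11
  i=4: 6   i=5: 37
Match at i=5, j=6: n = 5·8 + 6 = 46.

46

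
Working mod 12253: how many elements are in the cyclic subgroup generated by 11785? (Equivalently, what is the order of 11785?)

12252

The order of 11785 must divide p − 1 = 12252 = 2^2 · 3 · 1021.
Divisors: 1, 2, 3, 4, 6, 12, 1021, 2042, 3063, 4084, 6126, 12252.
Check each in increasing order: 11785^1 ≡ 11785;  11785^2 ≡ 10723;  11785^3 ≡ 5366;  11785^4 ≡ 577;  11785^6 ≡ 11659;  11785^12 ≡ 9752;  11785^1021 ≡ 11689;  11785^2042 ≡ 11771;  11785^3063 ≡ 2282;  11785^4084 ≡ 11770;  11785^6126 ≡ 12252;  11785^12252 ≡ 1.
Smallest exponent giving 1 is 12252.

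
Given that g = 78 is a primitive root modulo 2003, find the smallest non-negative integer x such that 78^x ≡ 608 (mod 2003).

519

Baby-step giant-step with m = ceil(sqrt(2002)) = 45.
Baby table (78^j mod 2003 for j=0..44):
  0:1  1:78  2:75  3:1844  4:1619  5:93  6:1245  7:966
  8:1237  9:342  10:637  11:1614  12:1706  13:870  14:1761  15:1154
  16:1880  17:421  18:790  19:1530  20:1163  21:579  22:1096  23:1362
  24:77  25:2000  26:1769  27:1778  28:477  29:1152  30:1724  31:271
  32:1108  33:295  34:977  35:92  36:1167  37:891  38:1396  39:726
  40:544  41:369  42:740  43:1636  44:1419
Giant step factor: 78^(-45) ≡ 678 (mod 2003).
Scan 608·678^i mod 2003 for i = 0, 1, …:
  i=0: 608   i=1: 1609   i=2: 1270   i=3: 1773
  i=4: 294   i=5: 1035   i=6: 680   i=7: 350
  i=8: 946   i=9: 428   i=10: 1752   i=11: 77
Match at i=11, j=24: x = 11·45 + 24 = 519.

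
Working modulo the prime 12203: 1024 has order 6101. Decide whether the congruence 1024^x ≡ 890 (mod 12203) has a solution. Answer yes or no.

yes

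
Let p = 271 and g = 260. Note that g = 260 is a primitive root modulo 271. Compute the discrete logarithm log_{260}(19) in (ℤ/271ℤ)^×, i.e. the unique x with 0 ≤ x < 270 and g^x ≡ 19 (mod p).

63

Baby-step giant-step with m = ceil(sqrt(270)) = 17.
Baby table (260^j mod 271 for j=0..16):
  0:1  1:260  2:121  3:24  4:7  5:194  6:34  7:168
  8:49  9:3  10:238  11:92  12:72  13:21  14:40  15:102
  16:233
Giant step factor: 260^(-17) ≡ 59 (mod 271).
Scan 19·59^i mod 271 for i = 0, 1, …:
  i=0: 19   i=1: 37   i=2: 15   i=3: 72
Match at i=3, j=12: x = 3·17 + 12 = 63.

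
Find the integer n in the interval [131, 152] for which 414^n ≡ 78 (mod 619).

131

Compute 414^131 mod 619 = 78, then multiply by 414 repeatedly:
  414^131=78
Found 78 at exponent 131.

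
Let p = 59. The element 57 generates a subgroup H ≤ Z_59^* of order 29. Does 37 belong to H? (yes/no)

37 ∈ ⟨57⟩ iff 37^29 ≡ 1 (mod 59), since |⟨57⟩| = 29.
37^29 mod 59 = 58.
Since 58 ≠ 1, 37 does not lie in the subgroup.

no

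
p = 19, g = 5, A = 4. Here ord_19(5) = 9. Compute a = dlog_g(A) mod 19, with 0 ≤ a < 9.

8

Successive powers of 5 modulo 19:
  5^0=1  5^1=5  5^2=6  5^3=11  5^4=17  5^5=9
  5^6=7  5^7=16  5^8=4
So 5^8 ≡ 4 (mod 19), giving a = 8.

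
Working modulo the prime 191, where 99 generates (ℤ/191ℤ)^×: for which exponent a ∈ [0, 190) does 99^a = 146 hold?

Baby-step giant-step with m = ceil(sqrt(190)) = 14.
Baby table (99^j mod 191 for j=0..13):
  0:1  1:99  2:60  3:19  4:162  5:185  6:170  7:22
  8:77  9:174  10:36  11:126  12:59  13:111
Giant step factor: 99^(-14) ≡ 103 (mod 191).
Scan 146·103^i mod 191 for i = 0, 1, …:
  i=0: 146   i=1: 140   i=2: 95   i=3: 44
  i=4: 139   i=5: 183   i=6: 131   i=7: 123
  i=8: 63   i=9: 186   i=10: 58   i=11: 53
  i=12: 111
Match at i=12, j=13: a = 12·14 + 13 = 181.

181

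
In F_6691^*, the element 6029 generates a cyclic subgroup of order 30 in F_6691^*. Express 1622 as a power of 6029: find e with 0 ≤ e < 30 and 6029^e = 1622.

28

Successive powers of 6029 modulo 6691:
  6029^0=1  6029^1=6029  6029^2=3329  6029^3=4232  6029^4=1945  6029^5=3773
  6029^6=4708  6029^7=1310  6029^8=2610  6029^9=5149  6029^10=3772  6029^11=5370
  6029^12=4672  6029^13=5069  6029^14=3204  6029^15=6690  6029^16=662  6029^17=3362
  6029^18=2459  6029^19=4746  6029^20=2918  6029^21=1983  6029^22=5381  6029^23=4081
  6029^24=1542  6029^25=2919  6029^26=1321  6029^27=2019  6029^28=1622
So 6029^28 ≡ 1622 (mod 6691), giving e = 28.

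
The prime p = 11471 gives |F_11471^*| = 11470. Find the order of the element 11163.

5735

The order of 11163 must divide p − 1 = 11470 = 2 · 5 · 31 · 37.
Divisors: 1, 2, 5, 10, 31, 37, 62, 74, 155, 185, 310, 370, 1147, 2294, 5735, 11470.
Check each in increasing order: 11163^1 ≡ 11163;  11163^2 ≡ 3096;  11163^5 ≡ 10329;  11163^10 ≡ 7941;  11163^31 ≡ 9512;  11163^37 ≡ 675;  11163^62 ≡ 6367;  11163^74 ≡ 8256;  11163^155 ≡ 1305;  11163^185 ≡ 2900;  11163^310 ≡ 5317;  11163^370 ≡ 1757;  11163^1147 ≡ 1425;  11163^2294 ≡ 258;  11163^5735 ≡ 1.
Smallest exponent giving 1 is 5735.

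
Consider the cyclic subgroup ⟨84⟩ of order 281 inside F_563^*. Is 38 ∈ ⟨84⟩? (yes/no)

no

38 ∈ ⟨84⟩ iff 38^281 ≡ 1 (mod 563), since |⟨84⟩| = 281.
38^281 mod 563 = 562.
Since 562 ≠ 1, 38 does not lie in the subgroup.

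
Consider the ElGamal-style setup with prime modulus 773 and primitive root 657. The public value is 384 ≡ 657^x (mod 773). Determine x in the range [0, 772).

Baby-step giant-step with m = ceil(sqrt(772)) = 28.
Baby table (657^j mod 773 for j=0..27):
  0:1  1:657  2:315  3:564  4:281  5:643  6:393  7:19
  8:115  9:574  10:667  11:701  12:622  13:510  14:361  15:639
  16:84  17:305  18:178  19:223  20:414  21:675  22:546  23:50
  24:384  25:290  26:372  27:136
Giant step factor: 657^(-28) ≡ 159 (mod 773).
Scan 384·159^i mod 773 for i = 0, 1, …:
  i=0: 384
Match at i=0, j=24: x = 0·28 + 24 = 24.

24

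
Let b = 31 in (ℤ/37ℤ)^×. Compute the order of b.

The order of 31 must divide p − 1 = 36 = 2^2 · 3^2.
Divisors: 1, 2, 3, 4, 6, 9, 12, 18, 36.
Check each in increasing order: 31^1 ≡ 31;  31^2 ≡ 36;  31^3 ≡ 6;  31^4 ≡ 1.
Smallest exponent giving 1 is 4.

4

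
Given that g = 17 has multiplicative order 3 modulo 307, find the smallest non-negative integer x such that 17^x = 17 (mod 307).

1

Successive powers of 17 modulo 307:
  17^0=1  17^1=17
So 17^1 ≡ 17 (mod 307), giving x = 1.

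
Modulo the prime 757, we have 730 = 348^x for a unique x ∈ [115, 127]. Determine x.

Compute 348^115 mod 757 = 257, then multiply by 348 repeatedly:
  348^115=257  348^116=110  348^117=430  348^118=511  348^119=690
  348^120=151  348^121=315  348^122=612  348^123=259  348^124=49
  348^125=398  348^126=730
Found 730 at exponent 126.

126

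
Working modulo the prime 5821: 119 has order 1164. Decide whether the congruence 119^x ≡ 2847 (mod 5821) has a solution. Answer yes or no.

no

2847 ∈ ⟨119⟩ iff 2847^1164 ≡ 1 (mod 5821), since |⟨119⟩| = 1164.
2847^1164 mod 5821 = 4508.
Since 4508 ≠ 1, 2847 does not lie in the subgroup.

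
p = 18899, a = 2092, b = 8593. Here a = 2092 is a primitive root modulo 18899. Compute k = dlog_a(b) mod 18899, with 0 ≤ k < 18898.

8075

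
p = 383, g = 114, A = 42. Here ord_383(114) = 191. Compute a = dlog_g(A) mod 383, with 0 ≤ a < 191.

Baby-step giant-step with m = ceil(sqrt(191)) = 14.
Baby table (114^j mod 383 for j=0..13):
  0:1  1:114  2:357  3:100  4:293  5:81  6:42  7:192
  8:57  9:370  10:50  11:338  12:232  13:21
Giant step factor: 114^(-14) ≡ 4 (mod 383).
Scan 42·4^i mod 383 for i = 0, 1, …:
  i=0: 42
Match at i=0, j=6: a = 0·14 + 6 = 6.

6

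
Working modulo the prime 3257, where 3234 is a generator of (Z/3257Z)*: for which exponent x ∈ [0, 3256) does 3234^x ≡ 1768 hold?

114

Baby-step giant-step with m = ceil(sqrt(3256)) = 58.
Baby table (3234^j mod 3257 for j=0..57):
  0:1  1:3234  2:529  3:861  4:2996  5:2746  6:1982  7:12
  8:2981  9:3091  10:561  11:125  12:382  13:985  14:144  15:3202
  16:1265  17:218  18:1500  19:1327  20:2049  21:1728  22:2597  23:2152
  24:2616  25:1715  26:2896  27:1789  28:1194  29:1851  30:3025  31:2079
  32:1038  33:2182  34:1926  35:1300  36:2670  37:473  38:2149  39:2685
  40:128  41:313  42:2572  43:2727  44:2419  45:2989  46:2907  47:1536
  48:499  49:1551  50:154  51:2972  52:41  53:2314  54:2147  55:2731
  56:2327  57:1848
Giant step factor: 3234^(-58) ≡ 1079 (mod 3257).
Scan 1768·1079^i mod 3257 for i = 0, 1, …:
  i=0: 1768   i=1: 2327
Match at i=1, j=56: x = 1·58 + 56 = 114.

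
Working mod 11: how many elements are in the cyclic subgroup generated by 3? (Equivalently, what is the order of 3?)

The order of 3 must divide p − 1 = 10 = 2 · 5.
Divisors: 1, 2, 5, 10.
Check each in increasing order: 3^1 ≡ 3;  3^2 ≡ 9;  3^5 ≡ 1.
Smallest exponent giving 1 is 5.

5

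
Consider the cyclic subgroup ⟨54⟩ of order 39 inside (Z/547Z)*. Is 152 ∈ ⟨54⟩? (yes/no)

152 ∈ ⟨54⟩ iff 152^39 ≡ 1 (mod 547), since |⟨54⟩| = 39.
152^39 mod 547 = 466.
Since 466 ≠ 1, 152 does not lie in the subgroup.

no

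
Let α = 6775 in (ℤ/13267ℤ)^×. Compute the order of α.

1206

The order of 6775 must divide p − 1 = 13266 = 2 · 3^2 · 11 · 67.
Divisors: 1, 2, 3, 6, 9, 11, 18, 22, 33, 66, 67, 99, 134, 198, 201, 402, 603, 737, 1206, 1474, 2211, 4422, 6633, 13266.
Check each in increasing order: 6775^1 ≡ 6775;  6775^2 ≡ 10072;  6775^3 ≡ 5619;  6775^6 ≡ 10968;  6775^9 ≡ 3977;  6775^11 ≡ 3271;  6775^18 ≡ 2265;  6775^22 ≡ 6239;  6775^33 ≡ 3123;  6775^66 ≡ 1884;  6775^67 ≡ 1246;  6775^99 ≡ 6451;  6775^134 ≡ 277;  6775^198 ≡ 10089;  6775^201 ≡ 200;  6775^402 ≡ 199;  6775^603 ≡ 13266;  6775^737 ≡ 12990;  6775^1206 ≡ 1.
Smallest exponent giving 1 is 1206.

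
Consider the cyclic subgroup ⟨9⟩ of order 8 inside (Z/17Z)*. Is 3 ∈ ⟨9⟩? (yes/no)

no

⟨9⟩ has order 8; its elements mod 17 are {1, 2, 4, 8, 9, 13, 15, 16}.
3 is not in this set.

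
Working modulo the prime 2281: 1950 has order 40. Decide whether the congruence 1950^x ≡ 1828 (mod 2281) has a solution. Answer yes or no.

1828 ∈ ⟨1950⟩ iff 1828^40 ≡ 1 (mod 2281), since |⟨1950⟩| = 40.
1828^40 mod 2281 = 960.
Since 960 ≠ 1, 1828 does not lie in the subgroup.

no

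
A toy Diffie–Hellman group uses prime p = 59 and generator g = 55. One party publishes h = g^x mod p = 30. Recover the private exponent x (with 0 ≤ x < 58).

Baby-step giant-step with m = ceil(sqrt(58)) = 8.
Baby table (55^j mod 59 for j=0..7):
  0:1  1:55  2:16  3:54  4:20  5:38  6:25  7:18
Giant step factor: 55^(-8) ≡ 9 (mod 59).
Scan 30·9^i mod 59 for i = 0, 1, …:
  i=0: 30   i=1: 34   i=2: 11   i=3: 40
  i=4: 6   i=5: 54
Match at i=5, j=3: x = 5·8 + 3 = 43.

43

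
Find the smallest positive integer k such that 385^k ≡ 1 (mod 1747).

194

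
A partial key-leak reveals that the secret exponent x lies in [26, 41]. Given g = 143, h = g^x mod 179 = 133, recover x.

39

Compute 143^26 mod 179 = 74, then multiply by 143 repeatedly:
  143^26=74  143^27=21  143^28=139  143^29=8  143^30=70
  143^31=165  143^32=146  143^33=114  143^34=13  143^35=69
  143^36=22  143^37=103  143^38=51  143^39=133
Found 133 at exponent 39.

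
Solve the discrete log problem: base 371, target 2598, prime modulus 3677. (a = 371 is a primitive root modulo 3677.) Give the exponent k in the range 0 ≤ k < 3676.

1269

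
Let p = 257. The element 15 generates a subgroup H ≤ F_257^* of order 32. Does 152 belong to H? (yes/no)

152 ∈ ⟨15⟩ iff 152^32 ≡ 1 (mod 257), since |⟨15⟩| = 32.
152^32 mod 257 = 193.
Since 193 ≠ 1, 152 does not lie in the subgroup.

no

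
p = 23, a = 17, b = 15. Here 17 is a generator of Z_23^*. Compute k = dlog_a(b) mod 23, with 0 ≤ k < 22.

15

Successive powers of 17 modulo 23:
  17^0=1  17^1=17  17^2=13  17^3=14  17^4=8  17^5=21
  17^6=12  17^7=20  17^8=18  17^9=7  17^10=4  17^11=22
  17^12=6  17^13=10  17^14=9  17^15=15
So 17^15 ≡ 15 (mod 23), giving k = 15.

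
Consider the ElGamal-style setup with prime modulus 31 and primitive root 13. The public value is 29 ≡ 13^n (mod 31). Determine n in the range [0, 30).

9

Successive powers of 13 modulo 31:
  13^0=1  13^1=13  13^2=14  13^3=27  13^4=10  13^5=6
  13^6=16  13^7=22  13^8=7  13^9=29
So 13^9 ≡ 29 (mod 31), giving n = 9.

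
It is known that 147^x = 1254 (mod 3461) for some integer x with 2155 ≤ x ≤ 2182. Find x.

2176

Compute 147^2155 mod 3461 = 2445, then multiply by 147 repeatedly:
  147^2155=2445  147^2156=2932  147^2157=1840  147^2158=522  147^2159=592
  147^2160=499  147^2161=672  147^2162=1876  147^2163=2353  147^2164=3252
  147^2165=426  147^2166=324  147^2167=2635  147^2168=3174  147^2169=2804
  147^2170=329  147^2171=3370  147^2172=467  147^2173=2890  147^2174=2588
  147^2175=3187  147^2176=1254
Found 1254 at exponent 2176.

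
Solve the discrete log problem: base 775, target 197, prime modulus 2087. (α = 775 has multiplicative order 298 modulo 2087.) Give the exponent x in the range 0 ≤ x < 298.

7

Baby-step giant-step with m = ceil(sqrt(298)) = 18.
Baby table (775^j mod 2087 for j=0..17):
  0:1  1:775  2:1656  3:1982  4:18  5:1428  6:590  7:197
  8:324  9:660  10:185  11:1459  12:1658  13:1445  14:1243  15:1218
  16:626  17:966
Giant step factor: 775^(-18) ≡ 1167 (mod 2087).
Scan 197·1167^i mod 2087 for i = 0, 1, …:
  i=0: 197
Match at i=0, j=7: x = 0·18 + 7 = 7.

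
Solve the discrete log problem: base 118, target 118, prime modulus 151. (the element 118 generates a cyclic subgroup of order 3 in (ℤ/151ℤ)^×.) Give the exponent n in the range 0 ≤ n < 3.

1

Successive powers of 118 modulo 151:
  118^0=1  118^1=118
So 118^1 ≡ 118 (mod 151), giving n = 1.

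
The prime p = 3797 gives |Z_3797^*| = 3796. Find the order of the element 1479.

The order of 1479 must divide p − 1 = 3796 = 2^2 · 13 · 73.
Divisors: 1, 2, 4, 13, 26, 52, 73, 146, 292, 949, 1898, 3796.
Check each in increasing order: 1479^1 ≡ 1479;  1479^2 ≡ 369;  1479^4 ≡ 3266;  1479^13 ≡ 379;  1479^26 ≡ 3152;  1479^52 ≡ 2152;  1479^73 ≡ 2317;  1479^146 ≡ 3328;  1479^292 ≡ 3532;  1479^949 ≡ 3055;  1479^1898 ≡ 3796;  1479^3796 ≡ 1.
Smallest exponent giving 1 is 3796.

3796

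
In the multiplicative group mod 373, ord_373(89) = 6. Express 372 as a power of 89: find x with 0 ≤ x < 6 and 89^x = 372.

Successive powers of 89 modulo 373:
  89^0=1  89^1=89  89^2=88  89^3=372
So 89^3 ≡ 372 (mod 373), giving x = 3.

3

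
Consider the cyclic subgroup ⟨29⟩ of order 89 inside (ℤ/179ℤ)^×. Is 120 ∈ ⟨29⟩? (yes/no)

120 ∈ ⟨29⟩ iff 120^89 ≡ 1 (mod 179), since |⟨29⟩| = 89.
120^89 mod 179 = 178.
Since 178 ≠ 1, 120 does not lie in the subgroup.

no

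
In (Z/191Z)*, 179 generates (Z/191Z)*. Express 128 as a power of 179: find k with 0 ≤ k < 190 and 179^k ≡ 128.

Successive powers of 179 modulo 191:
  179^0=1  179^1=179  179^2=144  179^3=182  179^4=108  179^5=41
  179^6=81  179^7=174  179^8=13  179^9=35  179^10=153  179^11=74
  179^12=67  179^13=151  179^14=98  179^15=161  179^16=169  179^17=73
  179^18=79  179^19=7  179^20=107  179^21=53  179^22=128
So 179^22 ≡ 128 (mod 191), giving k = 22.

22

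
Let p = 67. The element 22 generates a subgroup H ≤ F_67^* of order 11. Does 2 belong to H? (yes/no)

no

⟨22⟩ has order 11; its elements mod 67 are {1, 9, 14, 15, 22, 24, 25, 40, 59, 62, 64}.
2 is not in this set.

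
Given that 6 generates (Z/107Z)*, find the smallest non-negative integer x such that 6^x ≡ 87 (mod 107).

Baby-step giant-step with m = ceil(sqrt(106)) = 11.
Baby table (6^j mod 107 for j=0..10):
  0:1  1:6  2:36  3:2  4:12  5:72  6:4  7:24
  8:37  9:8  10:48
Giant step factor: 6^(-11) ≡ 94 (mod 107).
Scan 87·94^i mod 107 for i = 0, 1, …:
  i=0: 87   i=1: 46   i=2: 44   i=3: 70
  i=4: 53   i=5: 60   i=6: 76   i=7: 82
  i=8: 4
Match at i=8, j=6: x = 8·11 + 6 = 94.

94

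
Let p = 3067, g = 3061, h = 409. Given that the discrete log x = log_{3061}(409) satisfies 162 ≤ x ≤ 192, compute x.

188

Compute 3061^162 mod 3067 = 69, then multiply by 3061 repeatedly:
  3061^162=69  3061^163=2653  3061^164=2484  3061^165=431  3061^166=481
  3061^167=181  3061^168=1981  3061^169=382  3061^170=775  3061^171=1484
  3061^172=297  3061^173=1285  3061^174=1491  3061^175=255  3061^176=1537
  3061^177=3046  3061^178=126  3061^179=2311  3061^180=1469  3061^181=387
  3061^182=745  3061^183=1664  3061^184=2284  3061^185=1631  3061^186=2482
  3061^187=443  3061^188=409
Found 409 at exponent 188.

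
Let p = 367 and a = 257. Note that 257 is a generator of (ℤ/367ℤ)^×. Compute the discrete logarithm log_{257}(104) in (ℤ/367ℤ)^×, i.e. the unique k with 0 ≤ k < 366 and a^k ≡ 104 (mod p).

56

Baby-step giant-step with m = ceil(sqrt(366)) = 20.
Baby table (257^j mod 367 for j=0..19):
  0:1  1:257  2:356  3:109  4:121  5:269  6:137  7:344
  8:328  9:253  10:62  11:153  12:52  13:152  14:162  15:163
  16:53  17:42  18:151  19:272
Giant step factor: 257^(-20) ≡ 251 (mod 367).
Scan 104·251^i mod 367 for i = 0, 1, …:
  i=0: 104   i=1: 47   i=2: 53
Match at i=2, j=16: k = 2·20 + 16 = 56.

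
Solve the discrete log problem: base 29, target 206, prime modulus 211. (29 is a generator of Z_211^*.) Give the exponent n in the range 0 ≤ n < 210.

33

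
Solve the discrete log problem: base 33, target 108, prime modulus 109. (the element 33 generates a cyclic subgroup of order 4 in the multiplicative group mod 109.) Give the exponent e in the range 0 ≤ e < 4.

2

Successive powers of 33 modulo 109:
  33^0=1  33^1=33  33^2=108
So 33^2 ≡ 108 (mod 109), giving e = 2.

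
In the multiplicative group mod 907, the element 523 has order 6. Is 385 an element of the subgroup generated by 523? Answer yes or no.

385 ∈ ⟨523⟩ iff 385^6 ≡ 1 (mod 907), since |⟨523⟩| = 6.
385^6 mod 907 = 1.
Since 1 = 1, 385 lies in the subgroup.

yes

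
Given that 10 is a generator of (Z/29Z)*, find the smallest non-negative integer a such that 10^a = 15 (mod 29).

Successive powers of 10 modulo 29:
  10^0=1  10^1=10  10^2=13  10^3=14  10^4=24  10^5=8
  10^6=22  10^7=17  10^8=25  10^9=18  10^10=6  10^11=2
  10^12=20  10^13=26  10^14=28  10^15=19  10^16=16  10^17=15
So 10^17 ≡ 15 (mod 29), giving a = 17.

17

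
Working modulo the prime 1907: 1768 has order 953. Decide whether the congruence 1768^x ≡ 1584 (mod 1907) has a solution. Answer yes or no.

1584 ∈ ⟨1768⟩ iff 1584^953 ≡ 1 (mod 1907), since |⟨1768⟩| = 953.
1584^953 mod 1907 = 1906.
Since 1906 ≠ 1, 1584 does not lie in the subgroup.

no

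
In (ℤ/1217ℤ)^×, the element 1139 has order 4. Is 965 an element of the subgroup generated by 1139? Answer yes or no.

965 ∈ ⟨1139⟩ iff 965^4 ≡ 1 (mod 1217), since |⟨1139⟩| = 4.
965^4 mod 1217 = 937.
Since 937 ≠ 1, 965 does not lie in the subgroup.

no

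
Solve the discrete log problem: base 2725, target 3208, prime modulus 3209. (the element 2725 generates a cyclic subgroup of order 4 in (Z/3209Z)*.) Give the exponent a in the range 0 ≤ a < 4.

Successive powers of 2725 modulo 3209:
  2725^0=1  2725^1=2725  2725^2=3208
So 2725^2 ≡ 3208 (mod 3209), giving a = 2.

2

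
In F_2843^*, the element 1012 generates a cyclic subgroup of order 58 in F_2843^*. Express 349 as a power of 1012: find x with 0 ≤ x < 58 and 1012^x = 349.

36

Baby-step giant-step with m = ceil(sqrt(58)) = 8.
Baby table (1012^j mod 2843 for j=0..7):
  0:1  1:1012  2:664  3:1020  4:231  5:646  6:2705  7:2494
Giant step factor: 1012^(-8) ≡ 13 (mod 2843).
Scan 349·13^i mod 2843 for i = 0, 1, …:
  i=0: 349   i=1: 1694   i=2: 2121   i=3: 1986
  i=4: 231
Match at i=4, j=4: x = 4·8 + 4 = 36.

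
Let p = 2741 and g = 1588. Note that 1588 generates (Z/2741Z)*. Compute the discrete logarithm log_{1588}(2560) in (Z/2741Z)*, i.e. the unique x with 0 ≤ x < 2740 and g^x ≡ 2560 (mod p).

2103

Baby-step giant-step with m = ceil(sqrt(2740)) = 53.
Baby table (1588^j mod 2741 for j=0..52):
  0:1  1:1588  2:24  3:2479  4:576  5:1935  6:119  7:2584
  8:115  9:1714  10:19  11:21  12:456  13:504  14:2721  15:1132
  16:2261  17:2499  18:2185  19:2415  20:361  21:399  22:441  23:1353
  24:2361  25:2321  26:1844  27:884  28:400  29:2029  30:1377  31:2099
  32:156  33:1038  34:1003  35:243  36:2144  37:350  38:2118  39:177
  40:1494  41:1507  42:223  43:535  44:2611  45:1876  46:2362  47:1168
  48:1868  49:622  50:976  51:1223  52:1496
Giant step factor: 1588^(-53) ≡ 2494 (mod 2741).
Scan 2560·2494^i mod 2741 for i = 0, 1, …:
  i=0: 2560   i=1: 851   i=2: 860   i=3: 1378
  i=4: 2259   i=5: 1191   i=6: 1851   i=7: 550
  i=8: 1200   i=9: 2369     …   i=38: 69
  i=39: 2144
Match at i=39, j=36: x = 39·53 + 36 = 2103.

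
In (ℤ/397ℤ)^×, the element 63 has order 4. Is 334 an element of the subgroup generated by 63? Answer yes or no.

yes

⟨63⟩ has order 4; its elements mod 397 are {1, 63, 334, 396}.
334 is in this set.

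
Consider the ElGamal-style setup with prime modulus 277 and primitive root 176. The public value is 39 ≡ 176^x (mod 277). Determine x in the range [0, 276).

Baby-step giant-step with m = ceil(sqrt(276)) = 17.
Baby table (176^j mod 277 for j=0..16):
  0:1  1:176  2:229  3:139  4:88  5:253  6:208  7:44
  8:265  9:104  10:22  11:271  12:52  13:11  14:274  15:26
  16:144
Giant step factor: 176^(-17) ≡ 184 (mod 277).
Scan 39·184^i mod 277 for i = 0, 1, …:
  i=0: 39   i=1: 251   i=2: 202   i=3: 50
  i=4: 59   i=5: 53   i=6: 57   i=7: 239
  i=8: 210   i=9: 137   i=10: 1
Match at i=10, j=0: x = 10·17 + 0 = 170.

170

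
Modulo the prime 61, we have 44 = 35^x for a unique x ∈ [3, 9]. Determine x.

Compute 35^3 mod 61 = 53, then multiply by 35 repeatedly:
  35^3=53  35^4=25  35^5=21  35^6=3  35^7=44
Found 44 at exponent 7.

7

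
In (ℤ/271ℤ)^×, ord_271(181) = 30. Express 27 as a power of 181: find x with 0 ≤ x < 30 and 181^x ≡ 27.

27

Successive powers of 181 modulo 271:
  181^0=1  181^1=181  181^2=241  181^3=261  181^4=87  181^5=29
  181^6=100  181^7=214  181^8=252  181^9=84  181^10=28  181^11=190
  181^12=244  181^13=262  181^14=268  181^15=270  181^16=90  181^17=30
  181^18=10  181^19=184  181^20=242  181^21=171  181^22=57  181^23=19
  181^24=187  181^25=243  181^26=81  181^27=27
So 181^27 ≡ 27 (mod 271), giving x = 27.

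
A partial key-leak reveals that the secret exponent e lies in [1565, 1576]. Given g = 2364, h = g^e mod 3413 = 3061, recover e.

Compute 2364^1565 mod 3413 = 130, then multiply by 2364 repeatedly:
  2364^1565=130  2364^1566=150  2364^1567=3061
Found 3061 at exponent 1567.

1567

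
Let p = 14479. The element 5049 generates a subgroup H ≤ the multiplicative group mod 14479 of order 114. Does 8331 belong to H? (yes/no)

8331 ∈ ⟨5049⟩ iff 8331^114 ≡ 1 (mod 14479), since |⟨5049⟩| = 114.
8331^114 mod 14479 = 1.
Since 1 = 1, 8331 lies in the subgroup.

yes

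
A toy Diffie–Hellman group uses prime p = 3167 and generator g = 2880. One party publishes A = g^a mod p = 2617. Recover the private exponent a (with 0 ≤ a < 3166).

Baby-step giant-step with m = ceil(sqrt(3166)) = 57.
Baby table (2880^j mod 3167 for j=0..56):
  0:1  1:2880  2:27  3:1752  4:729  5:2966  6:681  7:907
  8:2552  9:2320  10:2397  11:2467  12:1379  13:102  14:2396  15:2754
  16:1352  17:1517  18:1667  19:2955  20:671  21:610  22:2282  23:635
  24:1441  25:1310  26:903  27:533  28:2212  29:1723  30:2718  31:2183
  32:545  33:1935  34:2047  35:1573  36:1430  37:1300  38:606  39:263
  40:527  41:767  42:1561  43:1707  44:976  45:1751  46:1016  47:2939
  48:2096  49:178  50:2753  51:1639  52:1490  53:3082  54:2226  55:872
  56:3096
Giant step factor: 2880^(-57) ≡ 281 (mod 3167).
Scan 2617·281^i mod 3167 for i = 0, 1, …:
  i=0: 2617   i=1: 633   i=2: 521   i=3: 719
  i=4: 2518   i=5: 1317   i=6: 2705   i=7: 25
  i=8: 691   i=9: 984     …   i=36: 2384
  i=37: 1667
Match at i=37, j=18: a = 37·57 + 18 = 2127.

2127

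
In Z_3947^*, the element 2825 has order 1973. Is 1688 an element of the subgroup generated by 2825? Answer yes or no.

no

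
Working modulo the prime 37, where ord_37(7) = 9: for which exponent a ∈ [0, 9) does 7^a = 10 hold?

3

Successive powers of 7 modulo 37:
  7^0=1  7^1=7  7^2=12  7^3=10
So 7^3 ≡ 10 (mod 37), giving a = 3.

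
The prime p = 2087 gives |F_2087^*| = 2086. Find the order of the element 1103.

2086

The order of 1103 must divide p − 1 = 2086 = 2 · 7 · 149.
Divisors: 1, 2, 7, 14, 149, 298, 1043, 2086.
Check each in increasing order: 1103^1 ≡ 1103;  1103^2 ≡ 1975;  1103^7 ≡ 1569;  1103^14 ≡ 1188;  1103^149 ≡ 76;  1103^298 ≡ 1602;  1103^1043 ≡ 2086;  1103^2086 ≡ 1.
Smallest exponent giving 1 is 2086.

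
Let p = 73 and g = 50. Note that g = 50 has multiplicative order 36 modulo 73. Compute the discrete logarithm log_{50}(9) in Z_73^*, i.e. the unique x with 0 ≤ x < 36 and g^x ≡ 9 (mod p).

30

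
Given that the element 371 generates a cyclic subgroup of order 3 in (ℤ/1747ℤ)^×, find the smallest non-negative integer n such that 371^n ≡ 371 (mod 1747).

1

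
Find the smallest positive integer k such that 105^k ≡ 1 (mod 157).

78

The order of 105 must divide p − 1 = 156 = 2^2 · 3 · 13.
Divisors: 1, 2, 3, 4, 6, 12, 13, 26, 39, 52, 78, 156.
Check each in increasing order: 105^1 ≡ 105;  105^2 ≡ 35;  105^3 ≡ 64;  105^4 ≡ 126;  105^6 ≡ 14;  105^12 ≡ 39;  105^13 ≡ 13;  105^26 ≡ 12;  105^39 ≡ 156;  105^52 ≡ 144;  105^78 ≡ 1.
Smallest exponent giving 1 is 78.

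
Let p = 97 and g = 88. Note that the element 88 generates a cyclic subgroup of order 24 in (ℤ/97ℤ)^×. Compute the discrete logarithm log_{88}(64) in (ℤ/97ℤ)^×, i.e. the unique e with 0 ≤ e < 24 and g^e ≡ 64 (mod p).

21

Successive powers of 88 modulo 97:
  88^0=1  88^1=88  88^2=81  88^3=47  88^4=62  88^5=24
  88^6=75  88^7=4  88^8=61  88^9=33  88^10=91  88^11=54
  88^12=96  88^13=9  88^14=16  88^15=50  88^16=35  88^17=73
  88^18=22  88^19=93  88^20=36  88^21=64
So 88^21 ≡ 64 (mod 97), giving e = 21.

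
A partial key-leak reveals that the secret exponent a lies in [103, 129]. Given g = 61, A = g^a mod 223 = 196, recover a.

108

Compute 61^103 mod 223 = 192, then multiply by 61 repeatedly:
  61^103=192  61^104=116  61^105=163  61^106=131  61^107=186
  61^108=196
Found 196 at exponent 108.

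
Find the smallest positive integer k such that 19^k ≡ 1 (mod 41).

The order of 19 must divide p − 1 = 40 = 2^3 · 5.
Divisors: 1, 2, 4, 5, 8, 10, 20, 40.
Check each in increasing order: 19^1 ≡ 19;  19^2 ≡ 33;  19^4 ≡ 23;  19^5 ≡ 27;  19^8 ≡ 37;  19^10 ≡ 32;  19^20 ≡ 40;  19^40 ≡ 1.
Smallest exponent giving 1 is 40.

40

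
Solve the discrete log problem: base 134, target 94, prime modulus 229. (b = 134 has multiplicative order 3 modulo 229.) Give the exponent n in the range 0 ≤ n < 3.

Successive powers of 134 modulo 229:
  134^0=1  134^1=134  134^2=94
So 134^2 ≡ 94 (mod 229), giving n = 2.

2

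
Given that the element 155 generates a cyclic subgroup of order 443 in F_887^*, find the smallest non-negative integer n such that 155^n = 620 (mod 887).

Baby-step giant-step with m = ceil(sqrt(443)) = 22.
Baby table (155^j mod 887 for j=0..21):
  0:1  1:155  2:76  3:249  4:454  5:297  6:798  7:397
  8:332  9:14  10:396  11:177  12:825  13:147  14:610  15:528
  16:236  17:213  18:196  19:222  20:704  21:19
Giant step factor: 155^(-22) ≡ 228 (mod 887).
Scan 620·228^i mod 887 for i = 0, 1, …:
  i=0: 620   i=1: 327   i=2: 48   i=3: 300
  i=4: 101   i=5: 853   i=6: 231   i=7: 335
  i=8: 98   i=9: 169     …   i=18: 99
  i=19: 397
Match at i=19, j=7: n = 19·22 + 7 = 425.

425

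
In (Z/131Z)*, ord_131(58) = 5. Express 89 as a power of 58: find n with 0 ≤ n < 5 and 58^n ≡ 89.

2

Successive powers of 58 modulo 131:
  58^0=1  58^1=58  58^2=89
So 58^2 ≡ 89 (mod 131), giving n = 2.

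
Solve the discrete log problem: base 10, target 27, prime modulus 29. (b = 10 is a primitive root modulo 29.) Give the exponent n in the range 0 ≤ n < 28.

25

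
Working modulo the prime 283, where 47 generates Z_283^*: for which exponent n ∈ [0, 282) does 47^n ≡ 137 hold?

Baby-step giant-step with m = ceil(sqrt(282)) = 17.
Baby table (47^j mod 283 for j=0..16):
  0:1  1:47  2:228  3:245  4:195  5:109  6:29  7:231
  8:103  9:30  10:278  11:48  12:275  13:190  14:157  15:21
  16:138
Giant step factor: 47^(-17) ≡ 123 (mod 283).
Scan 137·123^i mod 283 for i = 0, 1, …:
  i=0: 137   i=1: 154   i=2: 264   i=3: 210
  i=4: 77   i=5: 132   i=6: 105   i=7: 180
  i=8: 66   i=9: 194     …   i=14: 158
  i=15: 190
Match at i=15, j=13: n = 15·17 + 13 = 268.

268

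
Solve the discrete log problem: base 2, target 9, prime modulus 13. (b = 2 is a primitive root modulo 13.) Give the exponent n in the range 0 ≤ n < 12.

8

Successive powers of 2 modulo 13:
  2^0=1  2^1=2  2^2=4  2^3=8  2^4=3  2^5=6
  2^6=12  2^7=11  2^8=9
So 2^8 ≡ 9 (mod 13), giving n = 8.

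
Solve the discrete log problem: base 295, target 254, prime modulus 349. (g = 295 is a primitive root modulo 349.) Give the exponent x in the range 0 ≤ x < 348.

220

Baby-step giant-step with m = ceil(sqrt(348)) = 19.
Baby table (295^j mod 349 for j=0..18):
  0:1  1:295  2:124  3:284  4:20  5:316  6:37  7:96
  8:51  9:38  10:42  11:175  12:322  13:62  14:142  15:10
  16:158  17:193  18:48
Giant step factor: 295^(-19) ≡ 89 (mod 349).
Scan 254·89^i mod 349 for i = 0, 1, …:
  i=0: 254   i=1: 270   i=2: 298   i=3: 347
  i=4: 171   i=5: 212   i=6: 22   i=7: 213
  i=8: 111   i=9: 107   i=10: 100   i=11: 175
Match at i=11, j=11: x = 11·19 + 11 = 220.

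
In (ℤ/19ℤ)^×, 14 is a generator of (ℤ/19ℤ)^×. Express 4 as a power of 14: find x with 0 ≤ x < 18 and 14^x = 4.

8

Successive powers of 14 modulo 19:
  14^0=1  14^1=14  14^2=6  14^3=8  14^4=17  14^5=10
  14^6=7  14^7=3  14^8=4
So 14^8 ≡ 4 (mod 19), giving x = 8.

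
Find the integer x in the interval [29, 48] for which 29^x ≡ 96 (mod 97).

Compute 29^29 mod 97 = 17, then multiply by 29 repeatedly:
  29^29=17  29^30=8  29^31=38  29^32=35  29^33=45
  29^34=44  29^35=15  29^36=47  29^37=5  29^38=48
  29^39=34  29^40=16  29^41=76  29^42=70  29^43=90
  29^44=88  29^45=30  29^46=94  29^47=10  29^48=96
Found 96 at exponent 48.

48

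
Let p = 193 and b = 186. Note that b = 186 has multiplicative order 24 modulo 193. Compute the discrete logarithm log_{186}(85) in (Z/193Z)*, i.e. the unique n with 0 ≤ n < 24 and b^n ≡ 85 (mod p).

4

Successive powers of 186 modulo 193:
  186^0=1  186^1=186  186^2=49  186^3=43  186^4=85
So 186^4 ≡ 85 (mod 193), giving n = 4.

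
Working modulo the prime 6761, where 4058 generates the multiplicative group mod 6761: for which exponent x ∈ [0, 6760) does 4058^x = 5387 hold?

1168

Baby-step giant-step with m = ceil(sqrt(6760)) = 83.
Baby table (4058^j mod 6761 for j=0..82):
  0:1  1:4058  2:4329  3:2004  4:5510  5:953  6:6743  7:1327
  8:3210  9:4494  10:2235  11:3129  12:324  13:3158  14:3069  15:240
  16:336  17:4527  18:929  19:4005  20:5607  21:2441  22:713  23:6407
  24:3561  25:2281  26:489  27:3389  28:688  29:6372  30:3512  31:6269
  32:4720  33:6608  34:1138  35:241  36:4394  37:2095  38:2933  39:2754
  40:6560  41:2423  42:2040  43:2856  44:1294  45:4516  46:3618  47:3713
  48:3846  49:2680  50:3752  51:6605  52:2486  53:776  54:5143  55:5848
  56:74  57:2808  58:2579  59:6315  60:2080  61:2912  62:5429  63:3544
  64:905  65:1267  66:3126  67:1672  68:3693  69:3818  70:3993  71:4238
  72:4581  73:3709  74:1136  75:5647  76:2497  77:4848  78:5435  79:848
  80:6596  81:6530  82:2381
Giant step factor: 4058^(-83) ≡ 2268 (mod 6761).
Scan 5387·2268^i mod 6761 for i = 0, 1, …:
  i=0: 5387   i=1: 589   i=2: 3935   i=3: 60
  i=4: 860   i=5: 3312   i=6: 145   i=7: 4332
  i=8: 1243   i=9: 6548     …   i=13: 2200
  i=14: 6743
Match at i=14, j=6: x = 14·83 + 6 = 1168.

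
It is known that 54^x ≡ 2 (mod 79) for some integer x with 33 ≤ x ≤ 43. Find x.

34

Compute 54^33 mod 79 = 41, then multiply by 54 repeatedly:
  54^33=41  54^34=2
Found 2 at exponent 34.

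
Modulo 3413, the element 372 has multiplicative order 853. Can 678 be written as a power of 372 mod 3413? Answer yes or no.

678 ∈ ⟨372⟩ iff 678^853 ≡ 1 (mod 3413), since |⟨372⟩| = 853.
678^853 mod 3413 = 1942.
Since 1942 ≠ 1, 678 does not lie in the subgroup.

no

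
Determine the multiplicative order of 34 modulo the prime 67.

The order of 34 must divide p − 1 = 66 = 2 · 3 · 11.
Divisors: 1, 2, 3, 6, 11, 22, 33, 66.
Check each in increasing order: 34^1 ≡ 34;  34^2 ≡ 17;  34^3 ≡ 42;  34^6 ≡ 22;  34^11 ≡ 30;  34^22 ≡ 29;  34^33 ≡ 66;  34^66 ≡ 1.
Smallest exponent giving 1 is 66.

66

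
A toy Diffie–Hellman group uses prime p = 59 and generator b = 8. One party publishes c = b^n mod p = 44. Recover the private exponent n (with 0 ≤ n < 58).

9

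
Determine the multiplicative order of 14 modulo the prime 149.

The order of 14 must divide p − 1 = 148 = 2^2 · 37.
Divisors: 1, 2, 4, 37, 74, 148.
Check each in increasing order: 14^1 ≡ 14;  14^2 ≡ 47;  14^4 ≡ 123;  14^37 ≡ 44;  14^74 ≡ 148;  14^148 ≡ 1.
Smallest exponent giving 1 is 148.

148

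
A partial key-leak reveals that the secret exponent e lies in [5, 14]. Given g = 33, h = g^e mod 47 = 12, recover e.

14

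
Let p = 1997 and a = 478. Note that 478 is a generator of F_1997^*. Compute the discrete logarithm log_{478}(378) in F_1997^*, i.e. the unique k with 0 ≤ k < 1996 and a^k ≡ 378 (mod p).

18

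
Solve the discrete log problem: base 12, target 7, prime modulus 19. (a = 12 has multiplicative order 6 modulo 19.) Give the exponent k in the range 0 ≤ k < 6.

4

Successive powers of 12 modulo 19:
  12^0=1  12^1=12  12^2=11  12^3=18  12^4=7
So 12^4 ≡ 7 (mod 19), giving k = 4.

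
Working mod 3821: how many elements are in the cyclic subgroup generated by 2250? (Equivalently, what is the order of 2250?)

3820

The order of 2250 must divide p − 1 = 3820 = 2^2 · 5 · 191.
Divisors: 1, 2, 4, 5, 10, 20, 191, 382, 764, 955, 1910, 3820.
Check each in increasing order: 2250^1 ≡ 2250;  2250^2 ≡ 3496;  2250^4 ≡ 2458;  2250^5 ≡ 1513;  2250^10 ≡ 390;  2250^20 ≡ 3081;  2250^191 ≡ 1737;  2250^382 ≡ 2400;  2250^764 ≡ 1753;  2250^955 ≡ 3445;  2250^1910 ≡ 3820;  2250^3820 ≡ 1.
Smallest exponent giving 1 is 3820.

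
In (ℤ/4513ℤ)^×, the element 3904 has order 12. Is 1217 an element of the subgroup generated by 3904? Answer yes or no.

no

⟨3904⟩ has order 12; its elements mod 4513 are {1, 95, 609, 704, 814, 815, 3698, 3699, 3809, 3904, 4418, 4512}.
1217 is not in this set.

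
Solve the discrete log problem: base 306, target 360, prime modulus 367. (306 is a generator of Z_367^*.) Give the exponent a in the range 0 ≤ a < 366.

171

Baby-step giant-step with m = ceil(sqrt(366)) = 20.
Baby table (306^j mod 367 for j=0..19):
  0:1  1:306  2:51  3:192  4:32  5:250  6:164  7:272
  8:290  9:293  10:110  11:263  12:105  13:201  14:217  15:342
  16:57  17:193  18:338  19:301
Giant step factor: 306^(-20) ≡ 100 (mod 367).
Scan 360·100^i mod 367 for i = 0, 1, …:
  i=0: 360   i=1: 34   i=2: 97   i=3: 158
  i=4: 19   i=5: 65   i=6: 261   i=7: 43
  i=8: 263
Match at i=8, j=11: a = 8·20 + 11 = 171.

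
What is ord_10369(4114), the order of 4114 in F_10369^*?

5184

The order of 4114 must divide p − 1 = 10368 = 2^7 · 3^4.
Divisors: 1, 2, 3, 4, 6, 8, 9, 12, 16, 18, 24, 27, 32, 36, 48, 54, 64, 72, 81, 96, 108, 128, 144, 162, 192, 216, 288, 324, 384, 432, 576, 648, 864, 1152, 1296, 1728, 2592, 3456, 5184, 10368.
Check each in increasing order: 4114^1 ≡ 4114;  4114^2 ≡ 2788;  4114^3 ≡ 1718;  4114^4 ≡ 6563;  4114^6 ≡ 6728;  4114^8 ≡ 143;  4114^9 ≡ 7638;  4114^12 ≡ 5299;  4114^16 ≡ 10080;  4114^18 ≡ 3050;  4114^24 ≡ 149;  4114^27 ≡ 7126;  4114^32 ≡ 569;  4114^36 ≡ 1507;  4114^48 ≡ 1463;  4114^54 ≡ 2883;  4114^64 ≡ 2322;  4114^72 ≡ 238;  4114^81 ≡ 3269;  4114^96 ≡ 4355;  4114^108 ≡ 6120;  4114^128 ≡ 10173;  4114^144 ≡ 4799;  4114^162 ≡ 6291;  4114^192 ≡ 1124;  4114^216 ≡ 1572;  4114^288 ≡ 852;  4114^324 ≡ 8577;  4114^384 ≡ 8727;  4114^432 ≡ 3362;  4114^576 ≡ 74;  4114^648 ≡ 7243;  4114^864 ≡ 834;  4114^1152 ≡ 5476;  4114^1296 ≡ 4278;  4114^1728 ≡ 833;  4114^2592 ≡ 10368;  4114^3456 ≡ 9535;  4114^5184 ≡ 1.
Smallest exponent giving 1 is 5184.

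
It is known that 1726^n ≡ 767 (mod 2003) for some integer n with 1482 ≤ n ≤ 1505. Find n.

1504

Compute 1726^1482 mod 2003 = 366, then multiply by 1726 repeatedly:
  1726^1482=366  1726^1483=771  1726^1484=754  1726^1485=1457  1726^1486=1017
  1726^1487=714  1726^1488=519  1726^1489=453  1726^1490=708  1726^1491=178
  1726^1492=769  1726^1493=1308  1726^1494=227  1726^1495=1217  1726^1496=1398
  1726^1497=1336  1726^1498=483  1726^1499=410  1726^1500=601  1726^1501=1775
  1726^1502=1063  1726^1503=1993  1726^1504=767
Found 767 at exponent 1504.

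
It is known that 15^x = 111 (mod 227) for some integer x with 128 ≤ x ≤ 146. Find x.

133

Compute 15^128 mod 227 = 104, then multiply by 15 repeatedly:
  15^128=104  15^129=198  15^130=19  15^131=58  15^132=189
  15^133=111
Found 111 at exponent 133.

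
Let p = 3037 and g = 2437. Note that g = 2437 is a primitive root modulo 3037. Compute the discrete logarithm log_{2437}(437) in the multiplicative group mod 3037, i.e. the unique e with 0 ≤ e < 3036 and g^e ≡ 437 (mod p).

2524

Baby-step giant-step with m = ceil(sqrt(3036)) = 56.
Baby table (2437^j mod 3037 for j=0..55):
  0:1  1:2437  2:1634  3:551  4:433  5:1382  6:2938  7:1697
  8:2232  9:117  10:2688  11:2884  12:690  13:2069  14:733  15:565
  16:1144  17:2999  18:1541  19:1685  20:321  21:1768  22:2150  23:725
  24:2328  25:220  26:1628  27:1114  28:2777  29:1113  30:340  31:2516
  32:2826  33:2083  34:1444  35:2182  36:2784  37:2987  38:2667  39:299
  40:2820  41:2646  42:751  43:1913  44:186  45:769  46:224  47:2265
  48:1576  49:1944  50:2845  51:2831  52:2120  53:503  54:1900  55:1912
Giant step factor: 2437^(-56) ≡ 738 (mod 3037).
Scan 437·738^i mod 3037 for i = 0, 1, …:
  i=0: 437   i=1: 584   i=2: 2775   i=3: 1012
  i=4: 2791   i=5: 672   i=6: 905   i=7: 2787
  i=8: 757   i=9: 2895     …   i=44: 194
  i=45: 433
Match at i=45, j=4: e = 45·56 + 4 = 2524.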